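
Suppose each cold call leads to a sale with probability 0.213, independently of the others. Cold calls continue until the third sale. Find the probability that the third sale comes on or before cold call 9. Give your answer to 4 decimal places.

0.2967

Finishing within 9 cold calls ⇔ at least 3 successes in the first 9. With X ~ Binomial(9, 0.213), P(Y ≤ 9) = 1 − P(X ≤ 2).
  k=0: C(9,0)·0.213^0·0.787^9 = 0.115817
  k=1: C(9,1)·0.213^1·0.787^8 = 0.282111
  k=2: C(9,2)·0.213^2·0.787^7 = 0.305411
1 − 0.703339 = 0.296661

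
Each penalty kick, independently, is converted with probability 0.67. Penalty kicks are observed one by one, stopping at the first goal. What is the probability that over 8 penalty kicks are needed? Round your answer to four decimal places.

0.0001

Y = number of penalty kicks to the first success; geometric, p = 0.67.
P(Y > 8) = P(first 8 all fail) = (1−p)^8 = 0.000141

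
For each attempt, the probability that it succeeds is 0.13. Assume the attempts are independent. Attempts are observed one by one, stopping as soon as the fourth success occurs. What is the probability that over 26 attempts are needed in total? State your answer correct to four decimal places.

Needing more than 26 attempts ⇔ fewer than 4 successes in the first 26. With X ~ Binomial(26, 0.13), P(Y > 26) = P(X ≤ 3).
  k=0: C(26,0)·0.13^0·0.87^26 = 0.026761
  k=1: C(26,1)·0.13^1·0.87^25 = 0.103968
  k=2: C(26,2)·0.13^2·0.87^24 = 0.194192
  k=3: C(26,3)·0.13^3·0.87^23 = 0.232138
P(X ≤ 3) = 0.557059

0.5571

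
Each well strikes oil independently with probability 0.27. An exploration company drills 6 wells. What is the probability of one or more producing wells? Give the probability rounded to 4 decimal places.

0.8487

P(at least one) = 1 − P(none) = 1 − (1 − 0.27)^6
= 1 − 0.151334 = 0.848666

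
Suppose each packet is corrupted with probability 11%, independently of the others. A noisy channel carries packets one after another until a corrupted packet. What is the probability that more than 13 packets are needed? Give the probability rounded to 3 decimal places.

Y = number of packets to the first success; geometric, p = 0.11.
P(Y > 13) = P(first 13 all fail) = (1−p)^13 = 0.21982

0.220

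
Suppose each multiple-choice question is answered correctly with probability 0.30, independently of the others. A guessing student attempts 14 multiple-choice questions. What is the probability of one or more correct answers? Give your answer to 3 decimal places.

P(at least one) = 1 − P(none) = 1 − (1 − 0.30)^14
= 1 − 0.00678 = 0.99322

0.993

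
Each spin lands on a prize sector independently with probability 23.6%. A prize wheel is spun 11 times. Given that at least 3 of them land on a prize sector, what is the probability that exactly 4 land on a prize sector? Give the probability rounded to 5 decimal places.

X ~ Binomial(11, 0.236). Want P(X=4 | X≥3) = P(X=4) / P(X≥3).
P(X=4) = C(11,4)·0.236^4·0.764^7 = 0.1555305
P(X≥3) = 1 − 0.0517639 − 0.1758888 − 0.2716608 = 0.5006865
Ratio = 0.1555305 / 0.5006865 = 0.3106344

0.31063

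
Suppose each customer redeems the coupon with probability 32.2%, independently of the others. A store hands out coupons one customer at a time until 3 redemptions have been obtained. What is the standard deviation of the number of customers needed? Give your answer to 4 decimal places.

Y = total customers until the third success; negative binomial with r=3, p=0.322.
SD(Y) = √[r(1−p)/p²] = √(19.617299) = 4.429142

4.4291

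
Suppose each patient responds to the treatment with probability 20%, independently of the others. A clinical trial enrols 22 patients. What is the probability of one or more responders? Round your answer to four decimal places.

0.9926

P(at least one) = 1 − P(none) = 1 − (1 − 0.20)^22
= 1 − 0.007379 = 0.992621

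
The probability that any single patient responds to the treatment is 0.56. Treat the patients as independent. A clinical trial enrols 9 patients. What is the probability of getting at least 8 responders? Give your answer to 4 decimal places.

0.0437

X ~ Binomial(9, 0.56); P(X ≥ 8) = Σ C(9,k) p^k (1−p)^(9−k) over k:
  k=8: C(9,8)·0.56^8·0.44^1 = 0.038300
  k=9: C(9,9)·0.56^9·0.44^0 = 0.005416
Total = 0.043716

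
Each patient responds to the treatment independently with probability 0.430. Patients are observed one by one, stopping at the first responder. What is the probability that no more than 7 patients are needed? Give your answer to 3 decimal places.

0.980

Y = number of patients to the first success; geometric, p = 0.43.
P(Y ≤ 7) = 1 − (1−p)^7 = 1 − 0.01955 = 0.98045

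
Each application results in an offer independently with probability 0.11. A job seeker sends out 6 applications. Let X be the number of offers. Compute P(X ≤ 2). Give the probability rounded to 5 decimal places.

0.97941

X ~ Binomial(6, 0.11); P(X ≤ 2) = Σ C(6,k) p^k (1−p)^(6−k) over k:
  k=0: C(6,0)·0.11^0·0.89^6 = 0.4969813
  k=1: C(6,1)·0.11^1·0.89^5 = 0.3685479
  k=2: C(6,2)·0.11^2·0.89^4 = 0.1138772
Total = 0.9794064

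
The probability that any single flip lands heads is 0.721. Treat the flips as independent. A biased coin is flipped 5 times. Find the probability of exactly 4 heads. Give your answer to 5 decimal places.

0.37698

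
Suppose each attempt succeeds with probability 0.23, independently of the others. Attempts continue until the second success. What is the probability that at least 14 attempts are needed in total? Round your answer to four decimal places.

Needing more than 13 attempts ⇔ fewer than 2 successes in the first 13. With X ~ Binomial(13, 0.23), P(Y > 13) = P(X ≤ 1).
  k=0: C(13,0)·0.23^0·0.77^13 = 0.033449
  k=1: C(13,1)·0.23^1·0.77^12 = 0.129885
P(X ≤ 1) = 0.163334

0.1633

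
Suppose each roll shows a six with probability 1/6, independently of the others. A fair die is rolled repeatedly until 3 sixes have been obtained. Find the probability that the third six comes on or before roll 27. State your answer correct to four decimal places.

0.8512

Finishing within 27 rolls ⇔ at least 3 successes in the first 27. With X ~ Binomial(27, 0.166667), P(Y ≤ 27) = 1 − P(X ≤ 2).
  k=0: C(27,0)·0.166667^0·0.833333^27 = 0.007280
  k=1: C(27,1)·0.166667^1·0.833333^26 = 0.039310
  k=2: C(27,2)·0.166667^2·0.833333^25 = 0.102205
1 − 0.148795 = 0.851205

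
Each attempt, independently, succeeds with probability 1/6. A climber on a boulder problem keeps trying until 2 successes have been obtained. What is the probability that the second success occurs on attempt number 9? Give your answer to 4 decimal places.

0.0620

Y = trial on which the second success occurs; negative binomial, r=2, p=0.166667.
P(Y=9) = C(8,1) · p^2 · (1−p)^7
= 8 · 0.027778 · 0.27908 = 0.062018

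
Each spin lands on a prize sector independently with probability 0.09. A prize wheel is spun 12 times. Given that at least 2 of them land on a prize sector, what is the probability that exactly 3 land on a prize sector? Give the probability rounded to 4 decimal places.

0.2328

X ~ Binomial(12, 0.09). Want P(X=3 | X≥2) = P(X=3) / P(X≥2).
P(X=3) = C(12,3)·0.09^3·0.91^9 = 0.068631
P(X≥2) = 1 − 0.322475 − 0.382718 = 0.294806
Ratio = 0.068631 / 0.294806 = 0.232802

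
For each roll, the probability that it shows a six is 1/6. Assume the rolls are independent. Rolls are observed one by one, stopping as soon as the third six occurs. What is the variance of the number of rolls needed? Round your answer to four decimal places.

90.0000

Y = total rolls until the third success; negative binomial with r=3, p=0.166667.
Var(Y) = r(1−p)/p² = 3·0.833333 / 0.166667² = 90.000000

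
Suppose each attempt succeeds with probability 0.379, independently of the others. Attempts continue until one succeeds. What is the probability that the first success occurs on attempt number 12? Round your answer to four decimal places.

0.0020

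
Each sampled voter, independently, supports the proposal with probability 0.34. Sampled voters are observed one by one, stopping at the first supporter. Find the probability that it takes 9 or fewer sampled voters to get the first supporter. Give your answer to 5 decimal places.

0.97624

Y = number of sampled voters to the first success; geometric, p = 0.34.
P(Y ≤ 9) = 1 − (1−p)^9 = 1 − 0.0237627 = 0.9762373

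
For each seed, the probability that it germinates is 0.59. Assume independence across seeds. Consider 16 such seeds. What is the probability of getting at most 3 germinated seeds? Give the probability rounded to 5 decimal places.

X ~ Binomial(16, 0.59); P(X ≤ 3) = Σ C(16,k) p^k (1−p)^(16−k) over k:
  k=0: C(16,0)·0.59^0·0.41^16 = 0.0000006
  k=1: C(16,1)·0.59^1·0.41^15 = 0.0000147
  k=2: C(16,2)·0.59^2·0.41^14 = 0.0001584
  k=3: C(16,3)·0.59^3·0.41^13 = 0.0010640
Total = 0.0012377

0.00124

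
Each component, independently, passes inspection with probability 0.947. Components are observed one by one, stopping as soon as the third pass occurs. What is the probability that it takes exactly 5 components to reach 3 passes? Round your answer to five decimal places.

Y = trial on which the third success occurs; negative binomial, r=3, p=0.947.
P(Y=5) = C(4,2) · p^3 · (1−p)^2
= 6 · 0.84928 · 0.002809 = 0.0143137

0.01431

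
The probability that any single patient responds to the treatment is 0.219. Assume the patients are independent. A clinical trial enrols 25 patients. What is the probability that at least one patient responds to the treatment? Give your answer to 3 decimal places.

P(at least one) = 1 − P(none) = 1 − (1 − 0.219)^25
= 1 − 0.00207 = 0.99793

0.998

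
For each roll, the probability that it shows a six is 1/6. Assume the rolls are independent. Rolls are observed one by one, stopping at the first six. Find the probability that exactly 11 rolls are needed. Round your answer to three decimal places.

Geometric (trials to first success), p = 0.166667.
P(Y = 11) = (1−p)^10 · p = 0.16151 · 0.166667 = 0.02692

0.027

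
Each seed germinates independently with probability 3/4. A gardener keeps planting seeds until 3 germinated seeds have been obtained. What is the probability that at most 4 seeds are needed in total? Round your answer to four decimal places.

0.7383

Finishing within 4 seeds ⇔ at least 3 successes in the first 4. With X ~ Binomial(4, 0.75), P(Y ≤ 4) = 1 − P(X ≤ 2).
  k=0: C(4,0)·0.75^0·0.25^4 = 0.003906
  k=1: C(4,1)·0.75^1·0.25^3 = 0.046875
  k=2: C(4,2)·0.75^2·0.25^2 = 0.210938
1 − 0.261719 = 0.738281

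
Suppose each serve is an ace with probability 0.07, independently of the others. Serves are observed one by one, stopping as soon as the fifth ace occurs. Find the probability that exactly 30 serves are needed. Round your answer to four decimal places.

Y = trial on which the fifth success occurs; negative binomial, r=5, p=0.07.
P(Y=30) = C(29,4) · p^5 · (1−p)^25
= 23751 · 1.6807e-06 · 0.16296 = 0.006505

0.0065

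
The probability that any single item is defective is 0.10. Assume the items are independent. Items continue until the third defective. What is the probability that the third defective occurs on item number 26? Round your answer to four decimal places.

Y = trial on which the third success occurs; negative binomial, r=3, p=0.10.
P(Y=26) = C(25,2) · p^3 · (1−p)^23
= 300 · 0.001 · 0.088629 = 0.026589

0.0266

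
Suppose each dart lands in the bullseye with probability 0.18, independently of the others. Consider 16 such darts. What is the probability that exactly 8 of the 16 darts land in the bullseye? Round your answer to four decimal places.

X ~ Binomial(n=16, p=0.18).
P(X=8) = C(16,8) · p^8 · (1−p)^8
= 12870 · 1.102e-06 · 0.20441 = 0.002899

0.0029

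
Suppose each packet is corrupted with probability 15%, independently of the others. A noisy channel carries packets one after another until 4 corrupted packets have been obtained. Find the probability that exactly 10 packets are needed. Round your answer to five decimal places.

0.01604

Y = trial on which the fourth success occurs; negative binomial, r=4, p=0.15.
P(Y=10) = C(9,3) · p^4 · (1−p)^6
= 84 · 0.00050625 · 0.37715 = 0.0160383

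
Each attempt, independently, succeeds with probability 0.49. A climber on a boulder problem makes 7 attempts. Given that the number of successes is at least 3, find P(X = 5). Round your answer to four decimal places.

0.2039

X ~ Binomial(7, 0.49). Want P(X=5 | X≥3) = P(X=5) / P(X≥3).
P(X=5) = C(7,5)·0.49^5·0.51^2 = 0.154291
P(X≥3) = 1 − 0.008974 − 0.060355 − 0.173965 = 0.756705
Ratio = 0.154291 / 0.756705 = 0.203898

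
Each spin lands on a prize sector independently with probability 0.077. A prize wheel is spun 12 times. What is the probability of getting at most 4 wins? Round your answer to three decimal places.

X ~ Binomial(12, 0.077); P(X ≤ 4) = Σ C(12,k) p^k (1−p)^(12−k) over k:
  k=0: C(12,0)·0.077^0·0.923^12 = 0.38231
  k=1: C(12,1)·0.077^1·0.923^11 = 0.38273
  k=2: C(12,2)·0.077^2·0.923^10 = 0.17561
  k=3: C(12,3)·0.077^3·0.923^9 = 0.04883
  k=4: C(12,4)·0.077^4·0.923^8 = 0.00917
Total = 0.99865

0.999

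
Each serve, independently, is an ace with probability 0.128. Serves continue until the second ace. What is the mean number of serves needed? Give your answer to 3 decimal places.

Y = total serves until the second success; negative binomial with r=2, p=0.128.
E[Y] = r / p = 2 / 0.128 = 15.62500

15.625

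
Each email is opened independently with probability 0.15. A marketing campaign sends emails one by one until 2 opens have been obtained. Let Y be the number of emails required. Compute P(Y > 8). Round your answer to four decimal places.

0.6572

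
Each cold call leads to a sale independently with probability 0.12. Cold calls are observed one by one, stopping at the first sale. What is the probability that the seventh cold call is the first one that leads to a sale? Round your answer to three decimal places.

Geometric (trials to first success), p = 0.12.
P(Y = 7) = (1−p)^6 · p = 0.4644 · 0.12 = 0.05573

0.056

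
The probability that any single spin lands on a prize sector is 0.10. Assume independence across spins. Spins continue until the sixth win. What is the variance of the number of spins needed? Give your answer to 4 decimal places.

540.0000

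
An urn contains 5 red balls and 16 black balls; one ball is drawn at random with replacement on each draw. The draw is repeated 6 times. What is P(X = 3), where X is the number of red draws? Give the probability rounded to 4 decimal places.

X ~ Binomial(n=6, p=0.238095).
P(X=3) = C(6,3) · p^3 · (1−p)^3
= 20 · 0.013497 · 0.44228 = 0.119394

0.1194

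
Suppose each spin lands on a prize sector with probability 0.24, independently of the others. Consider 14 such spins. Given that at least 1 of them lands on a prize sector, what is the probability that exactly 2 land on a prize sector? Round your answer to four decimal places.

0.1989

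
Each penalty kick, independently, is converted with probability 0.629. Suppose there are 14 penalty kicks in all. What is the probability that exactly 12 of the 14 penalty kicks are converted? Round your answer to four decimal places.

0.0480

X ~ Binomial(n=14, p=0.629).
P(X=12) = C(14,12) · p^12 · (1−p)^2
= 91 · 0.0038354 · 0.13764 = 0.048039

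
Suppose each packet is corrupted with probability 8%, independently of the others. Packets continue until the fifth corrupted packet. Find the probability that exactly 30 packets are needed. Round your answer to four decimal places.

Y = trial on which the fifth success occurs; negative binomial, r=5, p=0.08.
P(Y=30) = C(29,4) · p^5 · (1−p)^25
= 23751 · 3.2768e-06 · 0.12436 = 0.009679

0.0097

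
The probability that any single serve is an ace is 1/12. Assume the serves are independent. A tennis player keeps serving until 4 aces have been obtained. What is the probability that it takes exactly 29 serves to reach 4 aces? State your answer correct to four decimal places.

Y = trial on which the fourth success occurs; negative binomial, r=4, p=0.083333.
P(Y=29) = C(28,3) · p^4 · (1−p)^25
= 3276 · 4.8225e-05 · 0.11358 = 0.017943

0.0179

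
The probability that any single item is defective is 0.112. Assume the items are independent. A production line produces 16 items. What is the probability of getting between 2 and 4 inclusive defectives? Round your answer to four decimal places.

X ~ Binomial(16, 0.112); P(2 ≤ X ≤ 4) = Σ C(16,k) p^k (1−p)^(16−k) over k:
  k=2: C(16,2)·0.112^2·0.888^14 = 0.285364
  k=3: C(16,3)·0.112^3·0.888^13 = 0.167962
  k=4: C(16,4)·0.112^4·0.888^12 = 0.068849
Total = 0.522175

0.5222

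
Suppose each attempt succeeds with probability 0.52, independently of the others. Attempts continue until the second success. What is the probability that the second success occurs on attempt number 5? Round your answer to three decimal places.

Y = trial on which the second success occurs; negative binomial, r=2, p=0.52.
P(Y=5) = C(4,1) · p^2 · (1−p)^3
= 4 · 0.2704 · 0.11059 = 0.11962

0.120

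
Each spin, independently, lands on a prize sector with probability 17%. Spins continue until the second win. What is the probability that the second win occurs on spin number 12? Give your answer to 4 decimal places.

0.0493

Y = trial on which the second success occurs; negative binomial, r=2, p=0.17.
P(Y=12) = C(11,1) · p^2 · (1−p)^10
= 11 · 0.0289 · 0.15516 = 0.049325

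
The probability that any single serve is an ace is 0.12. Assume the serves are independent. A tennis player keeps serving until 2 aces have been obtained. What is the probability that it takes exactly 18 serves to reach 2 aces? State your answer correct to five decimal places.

Y = trial on which the second success occurs; negative binomial, r=2, p=0.12.
P(Y=18) = C(17,1) · p^2 · (1−p)^16
= 17 · 0.0144 · 0.12934 = 0.0316617

0.03166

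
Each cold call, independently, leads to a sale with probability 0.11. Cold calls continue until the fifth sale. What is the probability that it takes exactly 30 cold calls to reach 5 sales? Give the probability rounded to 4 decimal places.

Y = trial on which the fifth success occurs; negative binomial, r=5, p=0.11.
P(Y=30) = C(29,4) · p^5 · (1−p)^25
= 23751 · 1.6105e-05 · 0.054294 = 0.020768

0.0208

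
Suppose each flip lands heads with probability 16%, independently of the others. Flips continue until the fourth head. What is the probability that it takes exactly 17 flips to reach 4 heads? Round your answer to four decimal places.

0.0380

Y = trial on which the fourth success occurs; negative binomial, r=4, p=0.16.
P(Y=17) = C(16,3) · p^4 · (1−p)^13
= 560 · 0.00065536 · 0.10366 = 0.038045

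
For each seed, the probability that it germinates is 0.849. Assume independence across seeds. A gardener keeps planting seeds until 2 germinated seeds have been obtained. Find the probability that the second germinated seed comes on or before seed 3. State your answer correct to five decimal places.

0.93848

Finishing within 3 seeds ⇔ at least 2 successes in the first 3. With X ~ Binomial(3, 0.849), P(Y ≤ 3) = 1 − P(X ≤ 1).
  k=0: C(3,0)·0.849^0·0.151^3 = 0.0034430
  k=1: C(3,1)·0.849^1·0.151^2 = 0.0580741
1 − 0.0615171 = 0.9384829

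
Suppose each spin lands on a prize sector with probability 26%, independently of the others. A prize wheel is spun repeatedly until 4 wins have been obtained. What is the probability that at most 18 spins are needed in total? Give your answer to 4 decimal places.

Finishing within 18 spins ⇔ at least 4 successes in the first 18. With X ~ Binomial(18, 0.26), P(Y ≤ 18) = 1 − P(X ≤ 3).
  k=0: C(18,0)·0.26^0·0.74^18 = 0.004428
  k=1: C(18,1)·0.26^1·0.74^17 = 0.028002
  k=2: C(18,2)·0.26^2·0.74^16 = 0.083627
  k=3: C(18,3)·0.26^3·0.74^15 = 0.156706
1 − 0.272762 = 0.727238

0.7272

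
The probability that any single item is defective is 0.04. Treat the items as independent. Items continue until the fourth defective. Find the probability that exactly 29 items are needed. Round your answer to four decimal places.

Y = trial on which the fourth success occurs; negative binomial, r=4, p=0.04.
P(Y=29) = C(28,3) · p^4 · (1−p)^25
= 3276 · 2.56e-06 · 0.3604 = 0.003022

0.0030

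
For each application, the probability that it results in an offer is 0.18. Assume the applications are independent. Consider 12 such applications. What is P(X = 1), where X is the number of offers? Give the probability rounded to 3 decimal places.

0.243

X ~ Binomial(n=12, p=0.18).
P(X=1) = C(12,1) · p^1 · (1−p)^11
= 12 · 0.18 · 0.11271 = 0.24345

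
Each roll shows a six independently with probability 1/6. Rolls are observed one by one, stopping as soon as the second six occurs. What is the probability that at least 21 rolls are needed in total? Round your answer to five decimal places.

Needing more than 20 rolls ⇔ fewer than 2 successes in the first 20. With X ~ Binomial(20, 0.166667), P(Y > 20) = P(X ≤ 1).
  k=0: C(20,0)·0.166667^0·0.833333^20 = 0.0260841
  k=1: C(20,1)·0.166667^1·0.833333^19 = 0.1043362
P(X ≤ 1) = 0.1304203

0.13042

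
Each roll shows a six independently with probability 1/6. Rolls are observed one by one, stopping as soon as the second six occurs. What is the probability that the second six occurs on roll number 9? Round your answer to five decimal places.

Y = trial on which the second success occurs; negative binomial, r=2, p=0.166667.
P(Y=9) = C(8,1) · p^2 · (1−p)^7
= 8 · 0.027778 · 0.27908 = 0.0620181

0.06202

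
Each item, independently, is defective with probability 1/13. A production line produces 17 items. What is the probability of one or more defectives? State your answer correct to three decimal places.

P(at least one) = 1 − P(none) = 1 − (1 − 0.076923)^17
= 1 − 0.25647 = 0.74353

0.744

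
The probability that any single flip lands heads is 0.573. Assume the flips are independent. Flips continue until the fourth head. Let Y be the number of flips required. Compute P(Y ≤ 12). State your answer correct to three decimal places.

0.975

Finishing within 12 flips ⇔ at least 4 successes in the first 12. With X ~ Binomial(12, 0.573), P(Y ≤ 12) = 1 − P(X ≤ 3).
  k=0: C(12,0)·0.573^0·0.427^12 = 0.00004
  k=1: C(12,1)·0.573^1·0.427^11 = 0.00059
  k=2: C(12,2)·0.573^2·0.427^10 = 0.00437
  k=3: C(12,3)·0.573^3·0.427^9 = 0.01953
1 − 0.02453 = 0.97547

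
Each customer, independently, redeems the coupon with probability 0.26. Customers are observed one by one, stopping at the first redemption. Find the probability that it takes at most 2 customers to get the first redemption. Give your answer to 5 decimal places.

0.45240

Y = number of customers to the first success; geometric, p = 0.26.
P(Y ≤ 2) = 1 − (1−p)^2 = 1 − 0.5476000 = 0.4524000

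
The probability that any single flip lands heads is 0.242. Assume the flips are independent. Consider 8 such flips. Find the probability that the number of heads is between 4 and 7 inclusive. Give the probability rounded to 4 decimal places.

0.1030

X ~ Binomial(8, 0.242); P(4 ≤ X ≤ 7) = Σ C(8,k) p^k (1−p)^(8−k) over k:
  k=4: C(8,4)·0.242^4·0.758^4 = 0.079257
  k=5: C(8,5)·0.242^5·0.758^3 = 0.020243
  k=6: C(8,6)·0.242^6·0.758^2 = 0.003231
  k=7: C(8,7)·0.242^7·0.758^1 = 0.000295
Total = 0.103026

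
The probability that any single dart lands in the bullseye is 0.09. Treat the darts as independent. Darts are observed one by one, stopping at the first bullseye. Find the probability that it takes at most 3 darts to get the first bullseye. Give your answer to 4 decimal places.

0.2464

Y = number of darts to the first success; geometric, p = 0.09.
P(Y ≤ 3) = 1 − (1−p)^3 = 1 − 0.753571 = 0.246429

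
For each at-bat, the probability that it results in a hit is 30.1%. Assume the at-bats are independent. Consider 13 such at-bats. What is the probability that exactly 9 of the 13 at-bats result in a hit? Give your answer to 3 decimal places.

0.003

X ~ Binomial(n=13, p=0.301).
P(X=9) = C(13,9) · p^9 · (1−p)^4
= 715 · 2.0281e-05 · 0.23873 = 0.00346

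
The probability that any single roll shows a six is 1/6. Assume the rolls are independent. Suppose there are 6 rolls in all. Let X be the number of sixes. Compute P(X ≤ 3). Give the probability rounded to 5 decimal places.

0.99130

X ~ Binomial(6, 0.166667); P(X ≤ 3) = Σ C(6,k) p^k (1−p)^(6−k) over k:
  k=0: C(6,0)·0.166667^0·0.833333^6 = 0.3348980
  k=1: C(6,1)·0.166667^1·0.833333^5 = 0.4018776
  k=2: C(6,2)·0.166667^2·0.833333^4 = 0.2009388
  k=3: C(6,3)·0.166667^3·0.833333^3 = 0.0535837
Total = 0.9912980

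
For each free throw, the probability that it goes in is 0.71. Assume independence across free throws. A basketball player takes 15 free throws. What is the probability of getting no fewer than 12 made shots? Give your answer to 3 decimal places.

0.327

X ~ Binomial(15, 0.71); P(X ≥ 12) = Σ C(15,k) p^k (1−p)^(15−k) over k:
  k=12: C(15,12)·0.71^12·0.29^3 = 0.18210
  k=13: C(15,13)·0.71^13·0.29^2 = 0.10288
  k=14: C(15,14)·0.71^14·0.29^1 = 0.03598
  k=15: C(15,15)·0.71^15·0.29^0 = 0.00587
Total = 0.32684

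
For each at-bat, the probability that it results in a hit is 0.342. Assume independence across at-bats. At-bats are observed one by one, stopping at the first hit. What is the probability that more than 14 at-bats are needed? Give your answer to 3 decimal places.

Y = number of at-bats to the first success; geometric, p = 0.342.
P(Y > 14) = P(first 14 all fail) = (1−p)^14 = 0.00285

0.003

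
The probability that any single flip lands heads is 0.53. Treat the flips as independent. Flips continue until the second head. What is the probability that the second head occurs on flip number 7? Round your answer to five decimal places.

Y = trial on which the second success occurs; negative binomial, r=2, p=0.53.
P(Y=7) = C(6,1) · p^2 · (1−p)^5
= 6 · 0.2809 · 0.022935 = 0.0386538

0.03865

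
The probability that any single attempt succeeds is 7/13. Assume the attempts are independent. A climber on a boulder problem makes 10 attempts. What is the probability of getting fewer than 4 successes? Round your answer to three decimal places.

0.116

X ~ Binomial(10, 0.538462); P(X ≤ 3) = Σ C(10,k) p^k (1−p)^(10−k) over k:
  k=0: C(10,0)·0.538462^0·0.461538^10 = 0.00044
  k=1: C(10,1)·0.538462^1·0.461538^9 = 0.00512
  k=2: C(10,2)·0.538462^2·0.461538^8 = 0.02686
  k=3: C(10,3)·0.538462^3·0.461538^7 = 0.08358
Total = 0.11600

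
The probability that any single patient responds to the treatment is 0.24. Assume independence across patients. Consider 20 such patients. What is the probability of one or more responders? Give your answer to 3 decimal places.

0.996

P(at least one) = 1 − P(none) = 1 − (1 − 0.24)^20
= 1 − 0.00413 = 0.99587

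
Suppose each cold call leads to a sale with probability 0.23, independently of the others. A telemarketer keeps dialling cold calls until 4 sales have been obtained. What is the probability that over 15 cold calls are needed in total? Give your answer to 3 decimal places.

Needing more than 15 cold calls ⇔ fewer than 4 successes in the first 15. With X ~ Binomial(15, 0.23), P(Y > 15) = P(X ≤ 3).
  k=0: C(15,0)·0.23^0·0.77^15 = 0.01983
  k=1: C(15,1)·0.23^1·0.77^14 = 0.08886
  k=2: C(15,2)·0.23^2·0.77^13 = 0.18579
  k=3: C(15,3)·0.23^3·0.77^12 = 0.24048
P(X ≤ 3) = 0.53496

0.535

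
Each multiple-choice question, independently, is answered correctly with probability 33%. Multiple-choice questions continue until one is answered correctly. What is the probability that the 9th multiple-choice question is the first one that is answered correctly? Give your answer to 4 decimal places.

Geometric (trials to first success), p = 0.33.
P(Y = 9) = (1−p)^8 · p = 0.040607 · 0.33 = 0.013400

0.0134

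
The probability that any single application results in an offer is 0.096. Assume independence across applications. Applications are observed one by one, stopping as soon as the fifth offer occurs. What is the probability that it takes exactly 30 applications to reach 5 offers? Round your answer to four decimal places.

0.0155

Y = trial on which the fifth success occurs; negative binomial, r=5, p=0.096.
P(Y=30) = C(29,4) · p^5 · (1−p)^25
= 23751 · 8.1537e-06 · 0.080207 = 0.015533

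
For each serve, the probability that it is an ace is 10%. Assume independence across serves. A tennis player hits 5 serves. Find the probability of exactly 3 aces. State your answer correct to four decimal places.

0.0081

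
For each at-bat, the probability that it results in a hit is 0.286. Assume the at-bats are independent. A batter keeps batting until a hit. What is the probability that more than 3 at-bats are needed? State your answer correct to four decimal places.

0.3640

Y = number of at-bats to the first success; geometric, p = 0.286.
P(Y > 3) = P(first 3 all fail) = (1−p)^3 = 0.363994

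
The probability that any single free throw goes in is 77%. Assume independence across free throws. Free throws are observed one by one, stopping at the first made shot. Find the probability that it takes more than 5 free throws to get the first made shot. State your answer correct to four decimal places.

0.0006

Y = number of free throws to the first success; geometric, p = 0.77.
P(Y > 5) = P(first 5 all fail) = (1−p)^5 = 0.000644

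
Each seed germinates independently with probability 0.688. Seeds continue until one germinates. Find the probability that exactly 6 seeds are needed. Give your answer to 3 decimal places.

0.002

Geometric (trials to first success), p = 0.688.
P(Y = 6) = (1−p)^5 · p = 0.0029565 · 0.688 = 0.00203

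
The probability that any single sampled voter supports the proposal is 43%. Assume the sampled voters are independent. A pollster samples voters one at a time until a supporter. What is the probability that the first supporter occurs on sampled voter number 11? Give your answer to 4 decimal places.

0.0016

Geometric (trials to first success), p = 0.43.
P(Y = 11) = (1−p)^10 · p = 0.0036203 · 0.43 = 0.001557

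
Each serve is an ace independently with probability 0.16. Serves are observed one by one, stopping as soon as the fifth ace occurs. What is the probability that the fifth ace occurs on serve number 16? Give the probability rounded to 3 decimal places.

0.021

Y = trial on which the fifth success occurs; negative binomial, r=5, p=0.16.
P(Y=16) = C(15,4) · p^5 · (1−p)^11
= 1365 · 0.00010486 · 0.14692 = 0.02103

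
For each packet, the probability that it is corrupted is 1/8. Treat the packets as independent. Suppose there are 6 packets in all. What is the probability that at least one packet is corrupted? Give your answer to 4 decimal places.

0.5512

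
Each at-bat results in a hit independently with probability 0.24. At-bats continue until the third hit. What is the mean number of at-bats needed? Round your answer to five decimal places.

12.50000

Y = total at-bats until the third success; negative binomial with r=3, p=0.24.
E[Y] = r / p = 3 / 0.24 = 12.5000000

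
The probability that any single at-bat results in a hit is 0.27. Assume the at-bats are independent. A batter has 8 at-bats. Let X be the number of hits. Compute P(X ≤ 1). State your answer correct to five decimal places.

0.31927

X ~ Binomial(8, 0.27); P(X ≤ 1) = Σ C(8,k) p^k (1−p)^(8−k) over k:
  k=0: C(8,0)·0.27^0·0.73^8 = 0.0806460
  k=1: C(8,1)·0.27^1·0.73^7 = 0.2386238
Total = 0.3192698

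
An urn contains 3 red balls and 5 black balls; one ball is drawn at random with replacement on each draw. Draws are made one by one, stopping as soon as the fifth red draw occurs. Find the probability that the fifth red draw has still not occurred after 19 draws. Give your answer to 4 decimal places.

0.1040

Needing more than 19 draws ⇔ fewer than 5 successes in the first 19. With X ~ Binomial(19, 0.375), P(Y > 19) = P(X ≤ 4).
  k=0: C(19,0)·0.375^0·0.625^19 = 0.000132
  k=1: C(19,1)·0.375^1·0.625^18 = 0.001509
  k=2: C(19,2)·0.375^2·0.625^17 = 0.008147
  k=3: C(19,3)·0.375^3·0.625^16 = 0.027701
  k=4: C(19,4)·0.375^4·0.625^15 = 0.066483
P(X ≤ 4) = 0.103972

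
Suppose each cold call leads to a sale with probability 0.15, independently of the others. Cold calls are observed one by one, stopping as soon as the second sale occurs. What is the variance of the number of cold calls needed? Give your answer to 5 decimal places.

Y = total cold calls until the second success; negative binomial with r=2, p=0.15.
Var(Y) = r(1−p)/p² = 2·0.85 / 0.15² = 75.5555556

75.55556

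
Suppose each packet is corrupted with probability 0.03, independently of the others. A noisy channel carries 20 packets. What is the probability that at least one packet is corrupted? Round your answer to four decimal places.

0.4562

P(at least one) = 1 − P(none) = 1 − (1 − 0.03)^20
= 1 − 0.543794 = 0.456206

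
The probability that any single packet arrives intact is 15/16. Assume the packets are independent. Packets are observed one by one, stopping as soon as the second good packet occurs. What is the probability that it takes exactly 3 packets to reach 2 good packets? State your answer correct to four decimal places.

0.1099

Y = trial on which the second success occurs; negative binomial, r=2, p=0.9375.
P(Y=3) = C(2,1) · p^2 · (1−p)^1
= 2 · 0.87891 · 0.0625 = 0.109863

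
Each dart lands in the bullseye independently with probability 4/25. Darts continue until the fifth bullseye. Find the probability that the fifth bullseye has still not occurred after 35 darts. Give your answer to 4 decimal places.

Needing more than 35 darts ⇔ fewer than 5 successes in the first 35. With X ~ Binomial(35, 0.16), P(Y > 35) = P(X ≤ 4).
  k=0: C(35,0)·0.16^0·0.84^35 = 0.002238
  k=1: C(35,1)·0.16^1·0.84^34 = 0.014917
  k=2: C(35,2)·0.16^2·0.84^33 = 0.048303
  k=3: C(35,3)·0.16^3·0.84^32 = 0.101206
  k=4: C(35,4)·0.16^4·0.84^31 = 0.154219
P(X ≤ 4) = 0.320883

0.3209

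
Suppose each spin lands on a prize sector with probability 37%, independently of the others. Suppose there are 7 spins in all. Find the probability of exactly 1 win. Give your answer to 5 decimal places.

X ~ Binomial(n=7, p=0.37).
P(X=1) = C(7,1) · p^1 · (1−p)^6
= 7 · 0.37 · 0.062524 = 0.1619359

0.16194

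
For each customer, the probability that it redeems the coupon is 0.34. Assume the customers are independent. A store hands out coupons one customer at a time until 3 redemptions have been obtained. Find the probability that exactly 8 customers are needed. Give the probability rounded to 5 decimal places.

0.10337

Y = trial on which the third success occurs; negative binomial, r=3, p=0.34.
P(Y=8) = C(7,2) · p^3 · (1−p)^5
= 21 · 0.039304 · 0.12523 = 0.1033655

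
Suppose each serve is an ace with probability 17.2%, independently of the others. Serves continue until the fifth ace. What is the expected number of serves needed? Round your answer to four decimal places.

Y = total serves until the fifth success; negative binomial with r=5, p=0.172.
E[Y] = r / p = 5 / 0.172 = 29.069767

29.0698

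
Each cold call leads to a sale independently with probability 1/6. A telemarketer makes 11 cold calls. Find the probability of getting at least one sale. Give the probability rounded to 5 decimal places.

P(at least one) = 1 − P(none) = 1 − (1 − 0.166667)^11
= 1 − 0.1345880 = 0.8654120

0.86541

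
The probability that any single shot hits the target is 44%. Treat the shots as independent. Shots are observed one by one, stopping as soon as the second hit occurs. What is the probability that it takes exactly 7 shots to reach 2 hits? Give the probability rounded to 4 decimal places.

Y = trial on which the second success occurs; negative binomial, r=2, p=0.44.
P(Y=7) = C(6,1) · p^2 · (1−p)^5
= 6 · 0.1936 · 0.055073 = 0.063973

0.0640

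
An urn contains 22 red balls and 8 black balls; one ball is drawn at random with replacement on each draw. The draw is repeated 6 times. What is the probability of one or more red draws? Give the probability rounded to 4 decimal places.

0.9996

P(at least one) = 1 − P(none) = 1 − (1 − 0.733333)^6
= 1 − 0.000360 = 0.999640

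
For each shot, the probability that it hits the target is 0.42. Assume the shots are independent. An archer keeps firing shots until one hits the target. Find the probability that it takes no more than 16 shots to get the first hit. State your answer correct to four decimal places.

Y = number of shots to the first success; geometric, p = 0.42.
P(Y ≤ 16) = 1 − (1−p)^16 = 1 − 0.000164 = 0.999836

0.9998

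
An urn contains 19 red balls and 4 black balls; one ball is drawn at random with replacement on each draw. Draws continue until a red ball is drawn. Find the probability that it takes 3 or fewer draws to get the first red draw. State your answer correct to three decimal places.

Y = number of draws to the first success; geometric, p = 0.826087.
P(Y ≤ 3) = 1 − (1−p)^3 = 1 − 0.00526 = 0.99474

0.995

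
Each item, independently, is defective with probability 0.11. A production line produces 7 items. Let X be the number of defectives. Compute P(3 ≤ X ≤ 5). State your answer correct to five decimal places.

0.03311

X ~ Binomial(7, 0.11); P(3 ≤ X ≤ 5) = Σ C(7,k) p^k (1−p)^(7−k) over k:
  k=3: C(7,3)·0.11^3·0.89^4 = 0.0292285
  k=4: C(7,4)·0.11^4·0.89^3 = 0.0036125
  k=5: C(7,5)·0.11^5·0.89^2 = 0.0002679
Total = 0.0331089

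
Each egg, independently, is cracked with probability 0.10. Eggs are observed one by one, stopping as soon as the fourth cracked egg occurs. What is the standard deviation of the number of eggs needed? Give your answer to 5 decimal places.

Y = total eggs until the fourth success; negative binomial with r=4, p=0.10.
SD(Y) = √[r(1−p)/p²] = √(360.0000000) = 18.9736660

18.97367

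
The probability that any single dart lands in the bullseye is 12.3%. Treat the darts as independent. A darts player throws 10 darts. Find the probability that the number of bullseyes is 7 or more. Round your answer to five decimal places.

0.00004

X ~ Binomial(10, 0.123); P(X ≥ 7) = Σ C(10,k) p^k (1−p)^(10−k) over k:
  k=7: C(10,7)·0.123^7·0.877^3 = 0.0000345
  k=8: C(10,8)·0.123^8·0.877^2 = 0.0000018
  k=9: C(10,9)·0.123^9·0.877^1 = 0.0000001
  k=10: C(10,10)·0.123^10·0.877^0 = 0.0000000
Total = 0.0000363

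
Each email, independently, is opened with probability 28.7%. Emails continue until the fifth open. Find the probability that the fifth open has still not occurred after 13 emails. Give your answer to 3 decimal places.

0.693

Needing more than 13 emails ⇔ fewer than 5 successes in the first 13. With X ~ Binomial(13, 0.287), P(Y > 13) = P(X ≤ 4).
  k=0: C(13,0)·0.287^0·0.713^13 = 0.01231
  k=1: C(13,1)·0.287^1·0.713^12 = 0.06440
  k=2: C(13,2)·0.287^2·0.713^11 = 0.15554
  k=3: C(13,3)·0.287^3·0.713^10 = 0.22957
  k=4: C(13,4)·0.287^4·0.713^9 = 0.23101
P(X ≤ 4) = 0.69283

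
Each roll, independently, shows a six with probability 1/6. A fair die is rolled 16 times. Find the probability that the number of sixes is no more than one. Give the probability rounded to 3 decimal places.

0.227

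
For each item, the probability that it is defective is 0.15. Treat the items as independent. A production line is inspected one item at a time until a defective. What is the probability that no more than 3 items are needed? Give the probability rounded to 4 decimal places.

0.3859

Y = number of items to the first success; geometric, p = 0.15.
P(Y ≤ 3) = 1 − (1−p)^3 = 1 − 0.614125 = 0.385875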